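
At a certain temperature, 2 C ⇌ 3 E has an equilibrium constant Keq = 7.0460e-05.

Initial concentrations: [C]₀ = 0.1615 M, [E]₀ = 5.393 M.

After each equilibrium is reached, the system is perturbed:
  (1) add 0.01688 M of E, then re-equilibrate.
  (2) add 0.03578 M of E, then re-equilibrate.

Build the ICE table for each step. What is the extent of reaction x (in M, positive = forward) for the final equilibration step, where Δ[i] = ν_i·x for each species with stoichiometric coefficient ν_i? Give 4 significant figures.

x = -0.01179 M

Q₀ = 6014 vs Keq = 7.0460e-05 ⇒ Q>K, reverse
Step 1:
                  C         E
  I          0.1615     5.393
  C            3.53    -5.294
  E           3.691   0.09865
  solve Keq expr → x = -1.765; check Q = 7.0460e-05
Then add 0.01688 M of E.
Step 2:
                  C         E
  I           3.691    0.1155
  C         0.01112  -0.01668
  E           3.702   0.09884
  solve Keq expr → x = -0.005561; check Q = 7.0460e-05
Then add 0.03578 M of E.
Step 3:
                  C         E
  I           3.702    0.1346
  C         0.02357  -0.03536
  E           3.726   0.09926
  solve Keq expr → x = -0.01179; check Q = 7.0460e-05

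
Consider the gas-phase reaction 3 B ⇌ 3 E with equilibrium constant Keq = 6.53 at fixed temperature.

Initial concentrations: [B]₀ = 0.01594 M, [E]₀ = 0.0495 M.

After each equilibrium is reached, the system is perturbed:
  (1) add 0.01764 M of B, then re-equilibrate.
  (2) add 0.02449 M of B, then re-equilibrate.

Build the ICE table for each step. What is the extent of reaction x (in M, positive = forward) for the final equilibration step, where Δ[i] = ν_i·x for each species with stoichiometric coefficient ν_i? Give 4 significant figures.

x = 0.005318 M

Q₀ = 29.95 vs Keq = 6.53 ⇒ Q>K, reverse
Step 1:
                   B          E
  Initial    0.01594     0.0495
  Change    0.006868  -0.006868
  Equil      0.02281    0.04263
  solve Keq expr → x = -0.002289; check Q = 6.53
Then add 0.01764 M of B.
Step 2:
                   B          E
  Initial    0.04045    0.04263
  Change    -0.01149    0.01149
  Equil      0.02896    0.05412
  solve Keq expr → x = 0.003831; check Q = 6.53
Then add 0.02449 M of B.
Step 3:
                   B          E
  Initial    0.05345    0.05412
  Change    -0.01595    0.01595
  Equil      0.03749    0.07008
  solve Keq expr → x = 0.005318; check Q = 6.53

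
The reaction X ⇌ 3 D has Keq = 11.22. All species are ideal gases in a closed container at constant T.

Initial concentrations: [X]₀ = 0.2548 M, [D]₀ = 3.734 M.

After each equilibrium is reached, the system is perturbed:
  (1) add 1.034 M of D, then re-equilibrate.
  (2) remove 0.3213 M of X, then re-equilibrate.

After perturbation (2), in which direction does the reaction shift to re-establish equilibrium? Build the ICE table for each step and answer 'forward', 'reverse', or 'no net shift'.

Direction: reverse

Q₀ = 204.3 vs Keq = 11.22 ⇒ Q>K, reverse
Step 1:
                   X          D
  init        0.2548      3.734
  Δ           0.5504     -1.651
  eq          0.8052      2.083
  solve Keq expr → x = -0.5504; check Q = 11.22
Then add 1.034 M of D.
Step 2:
                   X          D
  init        0.8052      3.117
  Δ           0.2736    -0.8207
  eq           1.079      2.296
  solve Keq expr → x = -0.2736; check Q = 11.22
Then remove 0.3213 M of X.
Step 3:
                   X          D
  init        0.7575      2.296
  Δ          0.06591    -0.1977
  eq          0.8234      2.098
  solve Keq expr → x = -0.06591; check Q = 11.22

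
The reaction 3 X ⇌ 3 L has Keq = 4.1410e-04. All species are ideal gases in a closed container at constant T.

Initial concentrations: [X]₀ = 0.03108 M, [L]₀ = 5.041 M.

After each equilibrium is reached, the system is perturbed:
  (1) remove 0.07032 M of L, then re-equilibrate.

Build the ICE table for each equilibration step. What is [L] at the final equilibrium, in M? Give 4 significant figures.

Q₀ = 4.2668e+06 vs Keq = 4.1410e-04 ⇒ Q>K, reverse
Step 1:
                   X          L
  Initial    0.03108      5.041
  Change       4.689     -4.689
  Equil         4.72     0.3518
  solve Keq expr → x = -1.563; check Q = 4.1410e-04
Then remove 0.07032 M of L.
Step 2:
                   X          L
  Initial       4.72     0.2815
  Change    -0.06544    0.06544
  Equil        4.655      0.347
  solve Keq expr → x = 0.02181; check Q = 4.1410e-04

[L]_eq = 0.347 M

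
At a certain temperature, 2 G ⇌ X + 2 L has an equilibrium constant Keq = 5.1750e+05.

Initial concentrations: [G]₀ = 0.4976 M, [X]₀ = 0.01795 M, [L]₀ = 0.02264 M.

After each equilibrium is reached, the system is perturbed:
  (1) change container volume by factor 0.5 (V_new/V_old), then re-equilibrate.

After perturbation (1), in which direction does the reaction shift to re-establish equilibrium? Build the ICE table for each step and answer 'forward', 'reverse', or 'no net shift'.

Q₀ = 3.7158e-05 vs Keq = 5.1750e+05 ⇒ Q<K, forward
Step 1:
                   G          X          L
  init        0.4976    0.01795    0.02264
  Δ          -0.4972     0.2486     0.4972
  eq      3.7311e-04     0.2666     0.5199
  solve Keq expr → x = 0.2486; check Q = 5.1750e+05
Then change container volume by factor 0.5 (V_new/V_old).
Step 2:
                   G          X          L
  init    7.4622e-04     0.5331       1.04
  Δ       3.0863e-04 -1.5431e-04 -3.0863e-04
  eq        0.001055      0.533      1.039
  solve Keq expr → x = -1.5431e-04; check Q = 5.1750e+05

Direction: reverse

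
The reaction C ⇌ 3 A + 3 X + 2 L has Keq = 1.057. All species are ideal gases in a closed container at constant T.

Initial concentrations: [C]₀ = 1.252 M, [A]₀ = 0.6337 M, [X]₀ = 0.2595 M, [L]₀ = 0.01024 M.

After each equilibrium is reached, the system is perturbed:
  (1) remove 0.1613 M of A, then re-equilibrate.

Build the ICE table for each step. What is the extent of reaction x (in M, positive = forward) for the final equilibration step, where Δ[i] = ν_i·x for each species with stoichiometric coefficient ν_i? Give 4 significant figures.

x = 0.01527 M

Q₀ = 3.7244e-07 vs Keq = 1.057 ⇒ Q<K, forward
Step 1:
                   C          A          X          L
  init         1.252     0.6337     0.2595    0.01024
  Δ          -0.2669     0.8007     0.8007     0.5338
  eq          0.9851      1.434       1.06     0.5441
  solve Keq expr → x = 0.2669; check Q = 1.057
Then remove 0.1613 M of A.
Step 2:
                   C          A          X          L
  init        0.9851      1.273       1.06     0.5441
  Δ         -0.01527    0.04582    0.04582    0.03055
  eq          0.9698      1.319      1.106     0.5746
  solve Keq expr → x = 0.01527; check Q = 1.057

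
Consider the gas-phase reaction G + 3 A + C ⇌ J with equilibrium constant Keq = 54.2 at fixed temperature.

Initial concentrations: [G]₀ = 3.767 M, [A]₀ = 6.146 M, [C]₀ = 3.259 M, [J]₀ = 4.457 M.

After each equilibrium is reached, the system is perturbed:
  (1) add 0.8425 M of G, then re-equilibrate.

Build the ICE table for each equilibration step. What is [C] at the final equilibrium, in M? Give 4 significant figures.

Q₀ = 0.001564 vs Keq = 54.2 ⇒ Q<K, forward
Step 1:
                    G           A           C           J
  Initial       3.767       6.146       3.259       4.457
  Change       -1.927      -5.782      -1.927       1.927
  Equil          1.84      0.3637       1.332       6.384
  solve Keq expr → x = 1.927; check Q = 54.2
Then add 0.8425 M of G.
Step 2:
                    G           A           C           J
  Initial       2.682      0.3637       1.332       6.384
  Change     -0.01369    -0.04106    -0.01369     0.01369
  Equil         2.668      0.3226       1.318       6.398
  solve Keq expr → x = 0.01369; check Q = 54.2

[C]_eq = 1.318 M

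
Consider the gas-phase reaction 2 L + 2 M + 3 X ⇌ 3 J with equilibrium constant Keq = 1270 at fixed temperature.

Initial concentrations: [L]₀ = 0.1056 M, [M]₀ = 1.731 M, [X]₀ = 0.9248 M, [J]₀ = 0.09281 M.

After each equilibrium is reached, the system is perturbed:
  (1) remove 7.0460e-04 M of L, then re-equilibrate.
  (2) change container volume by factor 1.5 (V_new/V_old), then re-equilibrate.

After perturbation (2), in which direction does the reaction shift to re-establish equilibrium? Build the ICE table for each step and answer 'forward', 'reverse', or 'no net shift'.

Q₀ = 0.03025 vs Keq = 1270 ⇒ Q<K, forward
Step 1:
                   L          M          X          J
  I           0.1056      1.731     0.9248    0.09281
  C          -0.1025    -0.1025    -0.1537     0.1537
  E         0.003115      1.629     0.7711     0.2465
  solve Keq expr → x = 0.05124; check Q = 1270
Then remove 7.0460e-04 M of L.
Step 2:
                   L          M          X          J
  I         0.002411      1.629     0.7711     0.2465
  C       6.7795e-04 6.7795e-04   0.001017  -0.001017
  E         0.003089      1.629     0.7721     0.2455
  solve Keq expr → x = -3.3897e-04; check Q = 1270
Then change container volume by factor 1.5 (V_new/V_old).
Step 3:
                   L          M          X          J
  I         0.002059      1.086     0.5147     0.1637
  C         0.002368   0.002368   0.003552  -0.003552
  E         0.004427      1.088     0.5183     0.1601
  solve Keq expr → x = -0.001184; check Q = 1270

Direction: reverse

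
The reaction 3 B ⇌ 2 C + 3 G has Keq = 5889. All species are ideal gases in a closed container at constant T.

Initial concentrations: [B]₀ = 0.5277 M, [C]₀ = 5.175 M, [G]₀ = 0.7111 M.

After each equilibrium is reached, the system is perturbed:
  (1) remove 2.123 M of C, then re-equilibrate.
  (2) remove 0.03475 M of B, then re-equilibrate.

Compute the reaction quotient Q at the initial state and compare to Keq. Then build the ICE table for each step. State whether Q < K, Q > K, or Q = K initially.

Q₀ = 65.53; Q < K (proceeds forward)

Q₀ = 65.53 vs Keq = 5889 ⇒ Q<K, forward
Step 1:
                   B          C          G
  init        0.5277      5.175     0.7111
  Δ          -0.3472     0.2315     0.3472
  eq          0.1805      5.406      1.058
  solve Keq expr → x = 0.1157; check Q = 5889
Then remove 2.123 M of C.
Step 2:
                   B          C          G
  init        0.1805      3.283      1.058
  Δ         -0.04477    0.02984    0.04477
  eq          0.1358      3.313      1.103
  solve Keq expr → x = 0.01492; check Q = 5889
Then remove 0.03475 M of B.
Step 3:
                   B          C          G
  init         0.101      3.313      1.103
  Δ          0.03046   -0.02031   -0.03046
  eq          0.1315      3.293      1.073
  solve Keq expr → x = -0.01015; check Q = 5889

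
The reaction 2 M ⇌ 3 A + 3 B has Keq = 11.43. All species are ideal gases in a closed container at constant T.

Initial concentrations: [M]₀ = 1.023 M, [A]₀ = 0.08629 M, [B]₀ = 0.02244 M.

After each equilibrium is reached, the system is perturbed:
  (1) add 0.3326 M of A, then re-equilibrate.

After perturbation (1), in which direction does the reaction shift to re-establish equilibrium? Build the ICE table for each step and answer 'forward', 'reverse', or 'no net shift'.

Q₀ = 6.9374e-09 vs Keq = 11.43 ⇒ Q<K, forward
Step 1:
                    M           A           B
  Initial       1.023     0.08629     0.02244
  Change      -0.6707       1.006       1.006
  Equil        0.3523       1.092       1.029
  solve Keq expr → x = 0.3354; check Q = 11.43
Then add 0.3326 M of A.
Step 2:
                    M           A           B
  Initial      0.3523       1.425       1.029
  Change      0.06095    -0.09143    -0.09143
  Equil        0.4132       1.334      0.9371
  solve Keq expr → x = -0.03048; check Q = 11.43

Direction: reverse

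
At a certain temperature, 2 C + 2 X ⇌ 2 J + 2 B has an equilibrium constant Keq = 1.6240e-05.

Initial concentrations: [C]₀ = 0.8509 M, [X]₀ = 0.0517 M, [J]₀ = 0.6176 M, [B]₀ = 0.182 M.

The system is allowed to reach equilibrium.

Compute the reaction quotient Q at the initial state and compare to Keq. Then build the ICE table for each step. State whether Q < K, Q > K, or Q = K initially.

Q₀ = 6.529 vs Keq = 1.6240e-05 ⇒ Q>K, reverse
Step 1:
                  C         X         J         B
  Initial    0.8509    0.0517    0.6176     0.182
  Change     0.1798    0.1798   -0.1798   -0.1798
  Equil       1.031    0.2315    0.4378  0.002196
  solve Keq expr → x = -0.0899; check Q = 1.6240e-05

Q₀ = 6.529; Q > K (proceeds reverse)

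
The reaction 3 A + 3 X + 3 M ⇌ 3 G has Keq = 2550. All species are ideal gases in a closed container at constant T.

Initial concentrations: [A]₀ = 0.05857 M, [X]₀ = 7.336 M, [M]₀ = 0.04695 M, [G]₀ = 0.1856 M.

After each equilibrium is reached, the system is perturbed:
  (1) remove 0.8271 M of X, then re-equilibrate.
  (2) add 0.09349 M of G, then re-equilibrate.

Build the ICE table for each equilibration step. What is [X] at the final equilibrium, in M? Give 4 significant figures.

[X]_eq = 6.512 M

Q₀ = 778.8 vs Keq = 2550 ⇒ Q<K, forward
Step 1:
                    A           X           M           G
  I           0.05857       7.336     0.04695      0.1856
  C         -0.008361   -0.008361   -0.008361    0.008361
  E           0.05021       7.328     0.03859       0.194
  solve Keq expr → x = 0.002787; check Q = 2550
Then remove 0.8271 M of X.
Step 2:
                    A           X           M           G
  I           0.05021       6.501     0.03859       0.194
  C          0.002398    0.002398    0.002398   -0.002398
  E           0.05261       6.503     0.04099      0.1916
  solve Keq expr → x = -7.9944e-04; check Q = 2550
Then add 0.09349 M of G.
Step 3:
                    A           X           M           G
  I           0.05261       6.503     0.04099      0.2851
  C          0.009189    0.009189    0.009189   -0.009189
  E            0.0618       6.512     0.05018      0.2759
  solve Keq expr → x = -0.003063; check Q = 2550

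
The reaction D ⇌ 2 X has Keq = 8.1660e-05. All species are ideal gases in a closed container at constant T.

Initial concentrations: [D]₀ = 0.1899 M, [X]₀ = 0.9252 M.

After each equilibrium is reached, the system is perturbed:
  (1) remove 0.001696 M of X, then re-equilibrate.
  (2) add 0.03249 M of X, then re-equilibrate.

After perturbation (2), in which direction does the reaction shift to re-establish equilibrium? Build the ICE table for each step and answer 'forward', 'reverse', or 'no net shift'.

Direction: reverse

Q₀ = 4.508 vs Keq = 8.1660e-05 ⇒ Q>K, reverse
Step 1:
                   D          X
  I           0.1899     0.9252
  C            0.459    -0.9179
  E           0.6489   0.007279
  solve Keq expr → x = -0.459; check Q = 8.1660e-05
Then remove 0.001696 M of X.
Step 2:
                   D          X
  I           0.6489   0.005583
  C       -8.4563e-04   0.001691
  E            0.648   0.007274
  solve Keq expr → x = 8.4563e-04; check Q = 8.1660e-05
Then add 0.03249 M of X.
Step 3:
                   D          X
  I            0.648    0.03976
  C           0.0162    -0.0324
  E           0.6642   0.007365
  solve Keq expr → x = -0.0162; check Q = 8.1660e-05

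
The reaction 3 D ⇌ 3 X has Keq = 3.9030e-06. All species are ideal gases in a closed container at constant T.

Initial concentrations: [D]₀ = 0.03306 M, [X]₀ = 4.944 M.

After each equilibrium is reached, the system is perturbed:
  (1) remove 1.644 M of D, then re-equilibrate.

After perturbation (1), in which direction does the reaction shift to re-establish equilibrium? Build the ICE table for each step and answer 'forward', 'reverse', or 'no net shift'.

Q₀ = 3.3445e+06 vs Keq = 3.9030e-06 ⇒ Q>K, reverse
Step 1:
                    D           X
  I           0.03306       4.944
  C             4.867      -4.867
  E               4.9     0.07715
  solve Keq expr → x = -1.622; check Q = 3.9030e-06
Then remove 1.644 M of D.
Step 2:
                    D           X
  I             3.256     0.07715
  C           0.02548    -0.02548
  E             3.281     0.05166
  solve Keq expr → x = -0.008494; check Q = 3.9030e-06

Direction: reverse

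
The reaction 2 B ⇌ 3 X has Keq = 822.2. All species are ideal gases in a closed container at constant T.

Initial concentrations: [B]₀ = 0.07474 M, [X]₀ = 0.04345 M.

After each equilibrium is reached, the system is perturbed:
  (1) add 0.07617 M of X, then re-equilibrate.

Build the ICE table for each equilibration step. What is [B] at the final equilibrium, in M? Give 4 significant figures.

Q₀ = 0.01468 vs Keq = 822.2 ⇒ Q<K, forward
Step 1:
                   B          X
  init       0.07474    0.04345
  Δ         -0.07266      0.109
  eq        0.002076     0.1524
  solve Keq expr → x = 0.03633; check Q = 822.2
Then add 0.07617 M of X.
Step 2:
                   B          X
  init      0.002076     0.2286
  Δ         0.001674  -0.002511
  eq         0.00375     0.2261
  solve Keq expr → x = -8.3687e-04; check Q = 822.2

[B]_eq = 0.00375 M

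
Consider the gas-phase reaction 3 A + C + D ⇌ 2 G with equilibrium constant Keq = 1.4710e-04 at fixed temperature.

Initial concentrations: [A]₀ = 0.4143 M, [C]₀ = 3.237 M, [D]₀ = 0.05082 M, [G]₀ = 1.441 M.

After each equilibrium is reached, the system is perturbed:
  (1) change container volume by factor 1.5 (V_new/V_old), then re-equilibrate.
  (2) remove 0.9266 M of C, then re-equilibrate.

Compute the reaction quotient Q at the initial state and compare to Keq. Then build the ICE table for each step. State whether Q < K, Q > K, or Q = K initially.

Q₀ = 177.5; Q > K (proceeds reverse)

Q₀ = 177.5 vs Keq = 1.4710e-04 ⇒ Q>K, reverse
Step 1:
                   A          C          D          G
  init        0.4143      3.237    0.05082      1.441
  Δ            2.043      0.681      0.681     -1.362
  eq           2.457      3.918     0.7318     0.0791
  solve Keq expr → x = -0.681; check Q = 1.4710e-04
Then change container volume by factor 1.5 (V_new/V_old).
Step 2:
                   A          C          D          G
  init         1.638      2.612     0.4878    0.05273
  Δ          0.03408    0.01136    0.01136   -0.02272
  eq           1.672      2.623     0.4992    0.03001
  solve Keq expr → x = -0.01136; check Q = 1.4710e-04
Then remove 0.9266 M of C.
Step 3:
                   A          C          D          G
  init         1.672      1.697     0.4992    0.03001
  Δ         0.008407   0.002802   0.002802  -0.005605
  eq           1.681        1.7      0.502    0.02441
  solve Keq expr → x = -0.002802; check Q = 1.4710e-04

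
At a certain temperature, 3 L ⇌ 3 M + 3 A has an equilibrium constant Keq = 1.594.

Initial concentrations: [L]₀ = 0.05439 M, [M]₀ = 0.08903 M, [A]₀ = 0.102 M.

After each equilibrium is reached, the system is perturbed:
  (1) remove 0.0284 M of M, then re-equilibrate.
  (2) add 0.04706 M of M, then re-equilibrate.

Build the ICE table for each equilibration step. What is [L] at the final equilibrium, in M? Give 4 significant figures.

[L]_eq = 0.01725 M

Q₀ = 0.004654 vs Keq = 1.594 ⇒ Q<K, forward
Step 1:
                  L         M         A
  init      0.05439   0.08903     0.102
  Δ        -0.03895   0.03895   0.03895
  eq        0.01544     0.128    0.1409
  solve Keq expr → x = 0.01298; check Q = 1.594
Then remove 0.0284 M of M.
Step 2:
                  L         M         A
  init      0.01544   0.09958    0.1409
  Δ       -0.002836  0.002836  0.002836
  eq        0.01261    0.1024    0.1438
  solve Keq expr → x = 9.4531e-04; check Q = 1.594
Then add 0.04706 M of M.
Step 3:
                  L         M         A
  init      0.01261    0.1495    0.1438
  Δ        0.004645 -0.004645 -0.004645
  eq        0.01725    0.1448    0.1391
  solve Keq expr → x = -0.001548; check Q = 1.594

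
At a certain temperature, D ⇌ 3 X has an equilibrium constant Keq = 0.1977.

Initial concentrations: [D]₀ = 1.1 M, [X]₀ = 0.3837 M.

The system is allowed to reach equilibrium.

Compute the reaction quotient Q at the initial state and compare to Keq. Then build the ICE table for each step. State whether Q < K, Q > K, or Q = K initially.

Q₀ = 0.05135 vs Keq = 0.1977 ⇒ Q<K, forward
Step 1:
                  D         X
  I             1.1    0.3837
  C        -0.06831    0.2049
  E           1.032    0.5886
  solve Keq expr → x = 0.06831; check Q = 0.1977

Q₀ = 0.05135; Q < K (proceeds forward)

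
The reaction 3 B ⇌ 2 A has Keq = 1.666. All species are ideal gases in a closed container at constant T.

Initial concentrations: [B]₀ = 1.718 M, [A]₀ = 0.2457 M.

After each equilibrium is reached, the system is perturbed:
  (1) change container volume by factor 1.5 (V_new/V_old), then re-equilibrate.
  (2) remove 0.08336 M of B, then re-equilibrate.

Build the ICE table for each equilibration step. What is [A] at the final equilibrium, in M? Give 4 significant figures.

Q₀ = 0.01191 vs Keq = 1.666 ⇒ Q<K, forward
Step 1:
                    B           A
  I             1.718      0.2457
  C           -0.9456      0.6304
  E            0.7724      0.8761
  solve Keq expr → x = 0.3152; check Q = 1.666
Then change container volume by factor 1.5 (V_new/V_old).
Step 2:
                    B           A
  I            0.5149      0.5841
  C           0.05128    -0.03419
  E            0.5662      0.5499
  solve Keq expr → x = -0.01709; check Q = 1.666
Then remove 0.08336 M of B.
Step 3:
                    B           A
  I            0.4828      0.5499
  C           0.05698    -0.03798
  E            0.5398      0.5119
  solve Keq expr → x = -0.01899; check Q = 1.666

[A]_eq = 0.5119 M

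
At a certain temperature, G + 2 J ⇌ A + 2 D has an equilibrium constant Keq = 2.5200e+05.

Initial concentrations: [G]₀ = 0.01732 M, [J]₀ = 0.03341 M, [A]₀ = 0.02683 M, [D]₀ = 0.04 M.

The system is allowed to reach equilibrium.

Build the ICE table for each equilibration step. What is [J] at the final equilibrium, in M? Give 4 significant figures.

[J]_eq = 9.1519e-04 M

Q₀ = 2.22 vs Keq = 2.5200e+05 ⇒ Q<K, forward
Step 1:
                    G           J           A           D
  I           0.01732     0.03341     0.02683        0.04
  C          -0.01625    -0.03249     0.01625     0.03249
  E          0.001073  9.1519e-04     0.04308     0.07249
  solve Keq expr → x = 0.01625; check Q = 2.5200e+05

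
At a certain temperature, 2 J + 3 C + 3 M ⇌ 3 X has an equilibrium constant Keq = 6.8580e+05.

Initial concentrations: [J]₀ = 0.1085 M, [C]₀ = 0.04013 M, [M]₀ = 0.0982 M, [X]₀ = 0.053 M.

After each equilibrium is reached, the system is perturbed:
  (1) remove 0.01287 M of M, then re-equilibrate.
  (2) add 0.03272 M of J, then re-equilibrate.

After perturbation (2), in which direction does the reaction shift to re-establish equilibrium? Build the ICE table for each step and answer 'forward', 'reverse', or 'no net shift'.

Direction: forward

Q₀ = 2.0665e+05 vs Keq = 6.8580e+05 ⇒ Q<K, forward
Step 1:
                   J          C          M          X
  I           0.1085    0.04013     0.0982      0.053
  C        -0.004461  -0.006691  -0.006691   0.006691
  E            0.104    0.03344    0.09151    0.05969
  solve Keq expr → x = 0.00223; check Q = 6.8580e+05
Then remove 0.01287 M of M.
Step 2:
                   J          C          M          X
  I            0.104    0.03344    0.07864    0.05969
  C         0.001611   0.002416   0.002416  -0.002416
  E           0.1056    0.03585    0.08105    0.05728
  solve Keq expr → x = -8.0528e-04; check Q = 6.8580e+05
Then add 0.03272 M of J.
Step 3:
                   J          C          M          X
  I           0.1384    0.03585    0.08105    0.05728
  C        -0.001937  -0.002905  -0.002905   0.002905
  E           0.1364    0.03295    0.07815    0.06018
  solve Keq expr → x = 9.6835e-04; check Q = 6.8580e+05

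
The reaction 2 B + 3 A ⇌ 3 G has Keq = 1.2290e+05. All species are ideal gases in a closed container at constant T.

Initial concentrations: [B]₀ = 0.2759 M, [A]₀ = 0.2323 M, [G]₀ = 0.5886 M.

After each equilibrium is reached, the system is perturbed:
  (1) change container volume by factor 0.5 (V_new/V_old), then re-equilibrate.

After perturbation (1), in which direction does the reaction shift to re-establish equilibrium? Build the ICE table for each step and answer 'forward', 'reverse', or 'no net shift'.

Q₀ = 213.7 vs Keq = 1.2290e+05 ⇒ Q<K, forward
Step 1:
                   B          A          G
  init        0.2759     0.2323     0.5886
  Δ          -0.1194    -0.1791     0.1791
  eq          0.1565    0.05318     0.7677
  solve Keq expr → x = 0.05971; check Q = 1.2290e+05
Then change container volume by factor 0.5 (V_new/V_old).
Step 2:
                   B          A          G
  init         0.313     0.1064      1.535
  Δ         -0.02287    -0.0343     0.0343
  eq          0.2901    0.07205       1.57
  solve Keq expr → x = 0.01143; check Q = 1.2290e+05

Direction: forward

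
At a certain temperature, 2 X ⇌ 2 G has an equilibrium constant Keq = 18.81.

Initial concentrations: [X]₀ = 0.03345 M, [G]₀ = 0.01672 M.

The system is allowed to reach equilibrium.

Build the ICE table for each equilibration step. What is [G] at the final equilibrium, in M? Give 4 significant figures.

[G]_eq = 0.04077 M

Q₀ = 0.2499 vs Keq = 18.81 ⇒ Q<K, forward
Step 1:
                  X         G
  init      0.03345   0.01672
  Δ        -0.02405   0.02405
  eq         0.0094   0.04077
  solve Keq expr → x = 0.01202; check Q = 18.81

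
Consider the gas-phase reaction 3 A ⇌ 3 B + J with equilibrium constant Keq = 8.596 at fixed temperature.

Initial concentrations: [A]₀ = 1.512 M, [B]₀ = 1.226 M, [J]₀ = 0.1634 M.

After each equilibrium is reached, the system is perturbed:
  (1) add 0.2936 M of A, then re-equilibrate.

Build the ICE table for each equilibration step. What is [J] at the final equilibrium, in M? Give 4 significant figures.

[J]_eq = 0.4851 M

Q₀ = 0.08711 vs Keq = 8.596 ⇒ Q<K, forward
Step 1:
                  A         B         J
  init        1.512     1.226    0.1634
  Δ         -0.7779    0.7779    0.2593
  eq         0.7341     2.004    0.4227
  solve Keq expr → x = 0.2593; check Q = 8.596
Then add 0.2936 M of A.
Step 2:
                  A         B         J
  init        1.028     2.004    0.4227
  Δ         -0.1873    0.1873   0.06242
  eq         0.8405     2.191    0.4851
  solve Keq expr → x = 0.06242; check Q = 8.596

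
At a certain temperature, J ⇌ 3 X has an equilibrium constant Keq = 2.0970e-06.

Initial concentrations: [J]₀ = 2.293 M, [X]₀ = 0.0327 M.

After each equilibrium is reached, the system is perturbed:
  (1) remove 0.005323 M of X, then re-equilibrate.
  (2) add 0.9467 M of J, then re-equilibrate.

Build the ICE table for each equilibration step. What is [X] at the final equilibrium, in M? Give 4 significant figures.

[X]_eq = 0.01894 M

Q₀ = 1.5249e-05 vs Keq = 2.0970e-06 ⇒ Q>K, reverse
Step 1:
                    J           X
  init          2.293      0.0327
  Δ           0.00527    -0.01581
  eq            2.298     0.01689
  solve Keq expr → x = -0.00527; check Q = 2.0970e-06
Then remove 0.005323 M of X.
Step 2:
                    J           X
  init          2.298     0.01157
  Δ         -0.001773    0.005319
  eq            2.296     0.01689
  solve Keq expr → x = 0.001773; check Q = 2.0970e-06
Then add 0.9467 M of J.
Step 3:
                    J           X
  init          3.243     0.01689
  Δ       -6.8595e-04    0.002058
  eq            3.243     0.01894
  solve Keq expr → x = 6.8595e-04; check Q = 2.0970e-06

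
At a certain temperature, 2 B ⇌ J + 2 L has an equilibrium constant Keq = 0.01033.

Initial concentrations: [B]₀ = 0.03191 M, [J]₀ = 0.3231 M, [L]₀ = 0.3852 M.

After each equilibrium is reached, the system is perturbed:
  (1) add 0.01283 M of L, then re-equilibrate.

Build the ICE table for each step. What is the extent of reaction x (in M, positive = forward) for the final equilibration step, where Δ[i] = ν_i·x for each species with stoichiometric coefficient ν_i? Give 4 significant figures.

Q₀ = 47.08 vs Keq = 0.01033 ⇒ Q>K, reverse
Step 1:
                    B           J           L
  init        0.03191      0.3231      0.3852
  Δ             0.303     -0.1515      -0.303
  eq           0.3349      0.1716     0.08218
  solve Keq expr → x = -0.1515; check Q = 0.01033
Then add 0.01283 M of L.
Step 2:
                    B           J           L
  init         0.3349      0.1716     0.09501
  Δ          0.009358   -0.004679   -0.009358
  eq           0.3443      0.1669     0.08565
  solve Keq expr → x = -0.004679; check Q = 0.01033

x = -0.004679 M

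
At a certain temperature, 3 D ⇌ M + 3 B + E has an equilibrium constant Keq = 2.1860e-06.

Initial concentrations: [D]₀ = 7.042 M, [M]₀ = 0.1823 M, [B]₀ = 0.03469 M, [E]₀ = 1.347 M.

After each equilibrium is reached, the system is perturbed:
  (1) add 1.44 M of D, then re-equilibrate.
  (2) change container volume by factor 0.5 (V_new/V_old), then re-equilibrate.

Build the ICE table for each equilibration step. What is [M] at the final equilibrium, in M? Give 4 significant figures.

Q₀ = 2.9355e-08 vs Keq = 2.1860e-06 ⇒ Q<K, forward
Step 1:
                  D         M         B         E
  init        7.042    0.1823   0.03469     1.347
  Δ         -0.1002   0.03341    0.1002   0.03341
  eq          6.942    0.2157    0.1349      1.38
  solve Keq expr → x = 0.03341; check Q = 2.1860e-06
Then add 1.44 M of D.
Step 2:
                  D         M         B         E
  init        8.382    0.2157    0.1349      1.38
  Δ        -0.02513  0.008375   0.02513  0.008375
  eq          8.357    0.2241      0.16     1.389
  solve Keq expr → x = 0.008375; check Q = 2.1860e-06
Then change container volume by factor 0.5 (V_new/V_old).
Step 3:
                  D         M         B         E
  init        16.71    0.4482    0.3201     2.778
  Δ          0.1103  -0.03677   -0.1103  -0.03677
  eq          16.82    0.4114    0.2098     2.741
  solve Keq expr → x = -0.03677; check Q = 2.1860e-06

[M]_eq = 0.4114 M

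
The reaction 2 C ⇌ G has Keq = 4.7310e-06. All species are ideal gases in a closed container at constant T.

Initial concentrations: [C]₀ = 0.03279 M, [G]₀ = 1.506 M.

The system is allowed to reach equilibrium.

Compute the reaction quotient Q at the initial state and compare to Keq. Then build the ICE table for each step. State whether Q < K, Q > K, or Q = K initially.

Q₀ = 1401 vs Keq = 4.7310e-06 ⇒ Q>K, reverse
Step 1:
                   C          G
  init       0.03279      1.506
  Δ            3.012     -1.506
  eq           3.045 4.3857e-05
  solve Keq expr → x = -1.506; check Q = 4.7310e-06

Q₀ = 1401; Q > K (proceeds reverse)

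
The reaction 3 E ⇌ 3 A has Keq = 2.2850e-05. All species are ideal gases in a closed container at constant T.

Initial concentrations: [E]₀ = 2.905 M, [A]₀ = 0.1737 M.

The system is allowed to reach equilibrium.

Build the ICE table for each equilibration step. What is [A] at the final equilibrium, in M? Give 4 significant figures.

[A]_eq = 0.08495 M

Q₀ = 2.1378e-04 vs Keq = 2.2850e-05 ⇒ Q>K, reverse
Step 1:
                   E          A
  Initial      2.905     0.1737
  Change     0.08875   -0.08875
  Equil        2.994    0.08495
  solve Keq expr → x = -0.02958; check Q = 2.2850e-05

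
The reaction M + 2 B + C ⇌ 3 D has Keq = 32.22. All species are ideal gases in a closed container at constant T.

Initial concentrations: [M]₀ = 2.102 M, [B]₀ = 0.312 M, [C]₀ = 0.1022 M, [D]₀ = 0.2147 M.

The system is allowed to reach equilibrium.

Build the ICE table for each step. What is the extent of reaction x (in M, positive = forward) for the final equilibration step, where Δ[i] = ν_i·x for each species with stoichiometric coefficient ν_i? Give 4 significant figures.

x = 0.06724 M

Q₀ = 0.4733 vs Keq = 32.22 ⇒ Q<K, forward
Step 1:
                   M          B          C          D
  Initial      2.102      0.312     0.1022     0.2147
  Change    -0.06724    -0.1345   -0.06724     0.2017
  Equil        2.035     0.1775    0.03496     0.4164
  solve Keq expr → x = 0.06724; check Q = 32.22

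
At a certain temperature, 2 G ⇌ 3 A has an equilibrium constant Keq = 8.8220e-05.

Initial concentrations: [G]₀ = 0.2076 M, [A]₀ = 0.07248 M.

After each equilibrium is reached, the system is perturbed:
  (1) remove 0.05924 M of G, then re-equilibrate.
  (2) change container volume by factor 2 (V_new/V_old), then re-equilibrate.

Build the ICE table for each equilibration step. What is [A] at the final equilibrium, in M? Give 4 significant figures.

Q₀ = 0.008835 vs Keq = 8.8220e-05 ⇒ Q>K, reverse
Step 1:
                  G         A
  I          0.2076   0.07248
  C         0.03672  -0.05508
  E          0.2443    0.0174
  solve Keq expr → x = -0.01836; check Q = 8.8220e-05
Then remove 0.05924 M of G.
Step 2:
                  G         A
  I          0.1851    0.0174
  C        0.001895 -0.002842
  E           0.187   0.01456
  solve Keq expr → x = -9.4725e-04; check Q = 8.8220e-05
Then change container volume by factor 2 (V_new/V_old).
Step 3:
                  G         A
  I         0.09349  0.007278
  C       -0.001208  0.001813
  E         0.09228  0.009091
  solve Keq expr → x = 6.0418e-04; check Q = 8.8220e-05

[A]_eq = 0.009091 M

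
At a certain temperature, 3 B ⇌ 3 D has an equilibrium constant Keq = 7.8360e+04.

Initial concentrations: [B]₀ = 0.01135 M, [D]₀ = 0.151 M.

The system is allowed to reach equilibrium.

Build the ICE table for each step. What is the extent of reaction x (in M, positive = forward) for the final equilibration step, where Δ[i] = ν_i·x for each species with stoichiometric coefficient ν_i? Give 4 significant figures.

x = 0.002548 M

Q₀ = 2355 vs Keq = 7.8360e+04 ⇒ Q<K, forward
Step 1:
                  B         D
  Initial   0.01135     0.151
  Change  -0.007643  0.007643
  Equil    0.003707    0.1586
  solve Keq expr → x = 0.002548; check Q = 7.8360e+04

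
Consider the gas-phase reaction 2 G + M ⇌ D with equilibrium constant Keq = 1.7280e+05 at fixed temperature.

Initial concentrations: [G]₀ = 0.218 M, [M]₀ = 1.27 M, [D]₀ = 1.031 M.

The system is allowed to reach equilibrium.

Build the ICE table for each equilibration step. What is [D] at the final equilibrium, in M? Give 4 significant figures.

Q₀ = 17.08 vs Keq = 1.7280e+05 ⇒ Q<K, forward
Step 1:
                   G          M          D
  Initial      0.218       1.27      1.031
  Change     -0.2156    -0.1078     0.1078
  Equil     0.002381      1.162      1.139
  solve Keq expr → x = 0.1078; check Q = 1.7280e+05

[D]_eq = 1.139 M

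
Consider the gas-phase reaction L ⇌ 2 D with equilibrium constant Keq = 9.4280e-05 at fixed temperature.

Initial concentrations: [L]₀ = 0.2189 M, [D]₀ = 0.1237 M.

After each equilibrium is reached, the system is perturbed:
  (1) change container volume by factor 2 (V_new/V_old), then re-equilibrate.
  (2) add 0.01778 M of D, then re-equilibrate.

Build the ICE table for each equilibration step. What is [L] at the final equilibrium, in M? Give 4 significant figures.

[L]_eq = 0.1474 M

Q₀ = 0.0699 vs Keq = 9.4280e-05 ⇒ Q>K, reverse
Step 1:
                  L         D
  I          0.2189    0.1237
  C         0.05929   -0.1186
  E          0.2782  0.005121
  solve Keq expr → x = -0.05929; check Q = 9.4280e-05
Then change container volume by factor 2 (V_new/V_old).
Step 2:
                  L         D
  I          0.1391  0.002561
  C       -5.2690e-04  0.001054
  E          0.1386  0.003614
  solve Keq expr → x = 5.2690e-04; check Q = 9.4280e-05
Then add 0.01778 M of D.
Step 3:
                  L         D
  I          0.1386   0.02139
  C        0.008833  -0.01767
  E          0.1474  0.003728
  solve Keq expr → x = -0.008833; check Q = 9.4280e-05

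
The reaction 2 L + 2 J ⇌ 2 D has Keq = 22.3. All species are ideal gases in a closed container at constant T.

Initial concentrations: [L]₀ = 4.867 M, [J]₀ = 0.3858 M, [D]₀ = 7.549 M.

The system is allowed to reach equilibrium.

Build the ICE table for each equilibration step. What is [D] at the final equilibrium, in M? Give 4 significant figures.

Q₀ = 16.16 vs Keq = 22.3 ⇒ Q<K, forward
Step 1:
                   L          J          D
  Initial      4.867     0.3858      7.549
  Change    -0.05156   -0.05156    0.05156
  Equil        4.815     0.3342      7.601
  solve Keq expr → x = 0.02578; check Q = 22.3

[D]_eq = 7.601 M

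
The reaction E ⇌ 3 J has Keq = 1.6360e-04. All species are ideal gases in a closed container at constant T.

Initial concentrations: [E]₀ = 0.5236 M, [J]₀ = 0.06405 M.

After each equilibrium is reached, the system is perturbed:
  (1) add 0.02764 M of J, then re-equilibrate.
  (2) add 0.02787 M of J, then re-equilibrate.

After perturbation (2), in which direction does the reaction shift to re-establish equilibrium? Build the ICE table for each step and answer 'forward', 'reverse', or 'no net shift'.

Direction: reverse

Q₀ = 5.0183e-04 vs Keq = 1.6360e-04 ⇒ Q>K, reverse
Step 1:
                  E         J
  init       0.5236   0.06405
  Δ        0.006595  -0.01978
  eq         0.5302   0.04427
  solve Keq expr → x = -0.006595; check Q = 1.6360e-04
Then add 0.02764 M of J.
Step 2:
                  E         J
  init       0.5302   0.07191
  Δ        0.009129  -0.02739
  eq         0.5393   0.04452
  solve Keq expr → x = -0.009129; check Q = 1.6360e-04
Then add 0.02787 M of J.
Step 3:
                  E         J
  init       0.5393   0.07239
  Δ        0.009206  -0.02762
  eq         0.5485   0.04477
  solve Keq expr → x = -0.009206; check Q = 1.6360e-04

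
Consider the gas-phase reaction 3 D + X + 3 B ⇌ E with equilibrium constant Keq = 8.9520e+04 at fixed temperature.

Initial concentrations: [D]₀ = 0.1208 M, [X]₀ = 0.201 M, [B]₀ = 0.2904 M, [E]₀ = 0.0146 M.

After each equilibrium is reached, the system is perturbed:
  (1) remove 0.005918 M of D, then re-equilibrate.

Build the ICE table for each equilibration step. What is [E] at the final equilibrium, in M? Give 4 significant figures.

Q₀ = 1683 vs Keq = 8.9520e+04 ⇒ Q<K, forward
Step 1:
                   D          X          B          E
  I           0.1208      0.201     0.2904     0.0146
  C         -0.06336   -0.02112   -0.06336    0.02112
  E          0.05744     0.1799      0.227    0.03572
  solve Keq expr → x = 0.02112; check Q = 8.9520e+04
Then remove 0.005918 M of D.
Step 2:
                   D          X          B          E
  I          0.05152     0.1799      0.227    0.03572
  C         0.004052   0.001351   0.004052  -0.001351
  E          0.05558     0.1812     0.2311    0.03437
  solve Keq expr → x = -0.001351; check Q = 8.9520e+04

[E]_eq = 0.03437 M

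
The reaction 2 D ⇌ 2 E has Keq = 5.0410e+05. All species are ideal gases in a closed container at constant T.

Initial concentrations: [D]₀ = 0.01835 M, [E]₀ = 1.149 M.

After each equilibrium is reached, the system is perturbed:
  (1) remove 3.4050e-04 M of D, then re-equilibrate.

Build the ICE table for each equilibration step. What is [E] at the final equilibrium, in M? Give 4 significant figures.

Q₀ = 3921 vs Keq = 5.0410e+05 ⇒ Q<K, forward
Step 1:
                    D           E
  init        0.01835       1.149
  Δ          -0.01671     0.01671
  eq         0.001642       1.166
  solve Keq expr → x = 0.008354; check Q = 5.0410e+05
Then remove 3.4050e-04 M of D.
Step 2:
                    D           E
  init       0.001301       1.166
  Δ        3.4002e-04 -3.4002e-04
  eq         0.001641       1.165
  solve Keq expr → x = -1.7001e-04; check Q = 5.0410e+05

[E]_eq = 1.165 M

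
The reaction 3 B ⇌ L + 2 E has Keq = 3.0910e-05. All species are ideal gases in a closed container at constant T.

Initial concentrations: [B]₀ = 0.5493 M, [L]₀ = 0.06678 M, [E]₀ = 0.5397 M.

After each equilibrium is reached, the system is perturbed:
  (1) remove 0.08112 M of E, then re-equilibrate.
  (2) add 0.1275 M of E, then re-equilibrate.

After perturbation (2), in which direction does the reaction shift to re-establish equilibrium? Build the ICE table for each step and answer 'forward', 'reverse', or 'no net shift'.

Direction: reverse

Q₀ = 0.1174 vs Keq = 3.0910e-05 ⇒ Q>K, reverse
Step 1:
                  B         L         E
  init       0.5493   0.06678    0.5397
  Δ          0.2001   -0.0667   -0.1334
  eq         0.7494 7.8806e-05    0.4063
  solve Keq expr → x = -0.0667; check Q = 3.0910e-05
Then remove 0.08112 M of E.
Step 2:
                  B         L         E
  init       0.7494 7.8806e-05    0.3252
  Δ       -1.3227e-04 4.4091e-05 8.8182e-05
  eq         0.7493 1.2290e-04    0.3253
  solve Keq expr → x = 4.4091e-05; check Q = 3.0910e-05
Then add 0.1275 M of E.
Step 3:
                  B         L         E
  init       0.7493 1.2290e-04    0.4528
  Δ       1.7818e-04 -5.9392e-05 -1.1878e-04
  eq         0.7494 6.3505e-05    0.4526
  solve Keq expr → x = -5.9392e-05; check Q = 3.0910e-05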